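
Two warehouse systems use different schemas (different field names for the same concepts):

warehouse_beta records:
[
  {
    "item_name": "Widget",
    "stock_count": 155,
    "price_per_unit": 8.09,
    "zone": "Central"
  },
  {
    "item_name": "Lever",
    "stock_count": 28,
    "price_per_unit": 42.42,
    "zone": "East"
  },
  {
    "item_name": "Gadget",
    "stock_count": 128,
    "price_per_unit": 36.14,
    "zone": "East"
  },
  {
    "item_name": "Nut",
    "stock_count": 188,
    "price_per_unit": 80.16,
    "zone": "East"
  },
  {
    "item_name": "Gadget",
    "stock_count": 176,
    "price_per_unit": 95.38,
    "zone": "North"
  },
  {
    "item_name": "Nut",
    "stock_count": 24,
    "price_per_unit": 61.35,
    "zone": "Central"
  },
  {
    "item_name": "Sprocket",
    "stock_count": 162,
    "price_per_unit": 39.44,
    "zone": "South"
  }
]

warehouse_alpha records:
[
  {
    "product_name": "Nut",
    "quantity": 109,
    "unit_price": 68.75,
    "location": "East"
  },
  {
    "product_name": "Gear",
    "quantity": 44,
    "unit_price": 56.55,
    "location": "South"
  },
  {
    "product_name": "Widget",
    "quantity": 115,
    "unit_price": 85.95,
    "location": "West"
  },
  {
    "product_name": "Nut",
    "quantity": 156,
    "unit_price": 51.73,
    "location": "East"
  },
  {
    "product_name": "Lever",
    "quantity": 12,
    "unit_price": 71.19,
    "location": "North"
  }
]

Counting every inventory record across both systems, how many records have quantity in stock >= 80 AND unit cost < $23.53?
1

Schema mappings:
- "stock_count" (warehouse_beta) = "quantity" (warehouse_alpha) = quantity
- "price_per_unit" (warehouse_beta) = "unit_price" (warehouse_alpha) = unit cost

Records meeting both conditions in warehouse_beta: 1
Records meeting both conditions in warehouse_alpha: 0

Total: 1 + 0 = 1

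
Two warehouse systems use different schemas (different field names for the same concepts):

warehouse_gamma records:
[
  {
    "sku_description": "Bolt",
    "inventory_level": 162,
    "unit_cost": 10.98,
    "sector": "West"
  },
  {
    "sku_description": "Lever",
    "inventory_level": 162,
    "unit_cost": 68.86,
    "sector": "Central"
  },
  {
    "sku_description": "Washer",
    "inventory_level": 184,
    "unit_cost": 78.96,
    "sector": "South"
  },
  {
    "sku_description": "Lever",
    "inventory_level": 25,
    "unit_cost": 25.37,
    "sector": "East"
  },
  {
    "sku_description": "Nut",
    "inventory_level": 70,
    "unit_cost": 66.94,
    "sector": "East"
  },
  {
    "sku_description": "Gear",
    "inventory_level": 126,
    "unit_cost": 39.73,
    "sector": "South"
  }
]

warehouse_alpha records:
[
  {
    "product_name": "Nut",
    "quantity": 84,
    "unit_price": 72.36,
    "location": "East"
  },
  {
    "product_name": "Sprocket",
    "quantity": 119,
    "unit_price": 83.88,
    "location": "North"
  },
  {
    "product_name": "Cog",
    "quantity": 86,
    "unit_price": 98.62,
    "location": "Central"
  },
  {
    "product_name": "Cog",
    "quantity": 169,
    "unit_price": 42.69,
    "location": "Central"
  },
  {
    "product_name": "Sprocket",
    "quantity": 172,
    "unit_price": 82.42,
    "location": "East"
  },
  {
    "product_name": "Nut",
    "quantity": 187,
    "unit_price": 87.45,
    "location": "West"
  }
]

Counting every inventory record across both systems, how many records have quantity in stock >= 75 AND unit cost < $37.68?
1

Schema mappings:
- "inventory_level" (warehouse_gamma) = "quantity" (warehouse_alpha) = quantity
- "unit_cost" (warehouse_gamma) = "unit_price" (warehouse_alpha) = unit cost

Records meeting both conditions in warehouse_gamma: 1
Records meeting both conditions in warehouse_alpha: 0

Total: 1 + 0 = 1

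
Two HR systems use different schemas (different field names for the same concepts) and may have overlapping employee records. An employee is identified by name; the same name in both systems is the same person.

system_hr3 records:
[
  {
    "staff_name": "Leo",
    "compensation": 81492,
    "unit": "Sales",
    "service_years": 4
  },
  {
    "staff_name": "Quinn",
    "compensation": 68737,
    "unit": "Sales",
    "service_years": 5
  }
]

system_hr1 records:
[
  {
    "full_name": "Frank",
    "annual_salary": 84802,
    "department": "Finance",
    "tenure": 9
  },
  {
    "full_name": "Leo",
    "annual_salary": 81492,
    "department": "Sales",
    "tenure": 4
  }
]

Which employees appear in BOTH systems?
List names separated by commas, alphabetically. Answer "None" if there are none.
Leo

Schema mapping: "staff_name" (system_hr3) = "full_name" (system_hr1) = employee name

Names in system_hr3: ['Leo', 'Quinn']
Names in system_hr1: ['Frank', 'Leo']

Intersection: ['Leo']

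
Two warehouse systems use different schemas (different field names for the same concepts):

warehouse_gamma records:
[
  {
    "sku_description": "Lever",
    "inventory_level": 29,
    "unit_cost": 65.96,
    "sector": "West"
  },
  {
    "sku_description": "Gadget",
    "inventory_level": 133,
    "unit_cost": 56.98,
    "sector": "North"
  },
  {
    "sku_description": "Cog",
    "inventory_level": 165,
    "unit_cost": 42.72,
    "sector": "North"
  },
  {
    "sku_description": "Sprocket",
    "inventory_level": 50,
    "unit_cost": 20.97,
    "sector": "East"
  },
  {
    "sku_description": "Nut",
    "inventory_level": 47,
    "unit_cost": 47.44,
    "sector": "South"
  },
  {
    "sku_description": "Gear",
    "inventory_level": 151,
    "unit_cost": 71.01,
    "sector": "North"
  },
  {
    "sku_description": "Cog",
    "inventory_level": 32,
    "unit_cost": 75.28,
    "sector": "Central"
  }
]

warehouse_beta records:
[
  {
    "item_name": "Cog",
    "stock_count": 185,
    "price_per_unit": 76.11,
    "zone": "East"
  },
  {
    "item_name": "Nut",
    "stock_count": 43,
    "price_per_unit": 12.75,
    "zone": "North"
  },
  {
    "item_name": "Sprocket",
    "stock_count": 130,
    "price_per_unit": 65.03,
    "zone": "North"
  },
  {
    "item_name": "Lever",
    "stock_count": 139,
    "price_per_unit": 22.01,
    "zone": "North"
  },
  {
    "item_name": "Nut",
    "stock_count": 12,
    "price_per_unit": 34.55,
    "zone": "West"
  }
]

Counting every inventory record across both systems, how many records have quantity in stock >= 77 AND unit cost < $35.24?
1

Schema mappings:
- "inventory_level" (warehouse_gamma) = "stock_count" (warehouse_beta) = quantity
- "unit_cost" (warehouse_gamma) = "price_per_unit" (warehouse_beta) = unit cost

Records meeting both conditions in warehouse_gamma: 0
Records meeting both conditions in warehouse_beta: 1

Total: 0 + 1 = 1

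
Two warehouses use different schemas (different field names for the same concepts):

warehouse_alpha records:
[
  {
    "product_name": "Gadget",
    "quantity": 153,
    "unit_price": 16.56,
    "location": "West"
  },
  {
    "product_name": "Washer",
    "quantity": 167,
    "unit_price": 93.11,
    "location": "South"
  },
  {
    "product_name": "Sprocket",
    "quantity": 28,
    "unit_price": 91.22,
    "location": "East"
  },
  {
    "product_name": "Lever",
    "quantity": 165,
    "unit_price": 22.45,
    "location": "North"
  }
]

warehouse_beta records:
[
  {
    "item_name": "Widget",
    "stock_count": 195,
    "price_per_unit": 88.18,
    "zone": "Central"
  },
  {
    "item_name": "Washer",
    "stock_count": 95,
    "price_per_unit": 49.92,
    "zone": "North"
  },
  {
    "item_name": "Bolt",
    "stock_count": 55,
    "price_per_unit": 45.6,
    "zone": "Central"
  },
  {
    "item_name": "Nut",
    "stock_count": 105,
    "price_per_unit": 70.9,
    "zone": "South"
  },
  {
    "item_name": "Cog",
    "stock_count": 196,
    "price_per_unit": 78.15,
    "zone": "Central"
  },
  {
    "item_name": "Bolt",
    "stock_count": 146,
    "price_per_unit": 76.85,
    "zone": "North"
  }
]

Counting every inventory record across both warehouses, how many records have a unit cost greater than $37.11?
8

Schema mapping: "unit_price" (warehouse_alpha) = "price_per_unit" (warehouse_beta) = unit cost

Records > $37.11 in warehouse_alpha: 2
Records > $37.11 in warehouse_beta: 6

Total count: 2 + 6 = 8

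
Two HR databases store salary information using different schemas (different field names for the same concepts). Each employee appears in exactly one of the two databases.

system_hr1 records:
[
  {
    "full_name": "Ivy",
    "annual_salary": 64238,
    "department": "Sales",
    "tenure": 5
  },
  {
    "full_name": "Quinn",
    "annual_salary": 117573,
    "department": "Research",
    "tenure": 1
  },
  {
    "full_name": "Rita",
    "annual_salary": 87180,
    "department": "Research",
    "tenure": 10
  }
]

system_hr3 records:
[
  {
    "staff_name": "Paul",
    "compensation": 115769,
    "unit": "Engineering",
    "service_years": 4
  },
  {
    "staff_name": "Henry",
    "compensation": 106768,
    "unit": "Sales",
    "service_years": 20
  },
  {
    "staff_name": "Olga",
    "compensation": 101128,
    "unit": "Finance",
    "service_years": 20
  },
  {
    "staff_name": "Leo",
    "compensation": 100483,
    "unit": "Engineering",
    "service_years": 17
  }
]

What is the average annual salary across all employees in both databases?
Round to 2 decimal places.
99019.86

Schema mapping: "annual_salary" (system_hr1) = "compensation" (system_hr3) = annual salary

All salaries: [64238, 117573, 87180, 115769, 106768, 101128, 100483]
Sum: 693139
Count: 7
Average: 693139 / 7 = 99019.86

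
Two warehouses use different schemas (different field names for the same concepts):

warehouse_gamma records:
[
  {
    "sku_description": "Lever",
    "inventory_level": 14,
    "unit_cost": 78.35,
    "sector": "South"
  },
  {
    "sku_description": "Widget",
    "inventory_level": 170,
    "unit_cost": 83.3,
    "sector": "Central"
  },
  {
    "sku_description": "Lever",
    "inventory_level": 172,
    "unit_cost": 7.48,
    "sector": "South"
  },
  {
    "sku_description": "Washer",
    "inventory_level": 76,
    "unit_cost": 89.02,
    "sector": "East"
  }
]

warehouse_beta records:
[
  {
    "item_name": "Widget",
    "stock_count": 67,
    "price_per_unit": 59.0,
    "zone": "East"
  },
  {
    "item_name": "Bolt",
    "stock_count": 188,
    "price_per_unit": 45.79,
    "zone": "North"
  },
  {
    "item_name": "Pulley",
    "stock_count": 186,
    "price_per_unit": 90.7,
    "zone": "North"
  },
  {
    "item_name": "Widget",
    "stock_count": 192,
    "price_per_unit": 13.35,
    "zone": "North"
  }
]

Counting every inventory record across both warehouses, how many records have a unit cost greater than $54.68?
5

Schema mapping: "unit_cost" (warehouse_gamma) = "price_per_unit" (warehouse_beta) = unit cost

Records > $54.68 in warehouse_gamma: 3
Records > $54.68 in warehouse_beta: 2

Total count: 3 + 2 = 5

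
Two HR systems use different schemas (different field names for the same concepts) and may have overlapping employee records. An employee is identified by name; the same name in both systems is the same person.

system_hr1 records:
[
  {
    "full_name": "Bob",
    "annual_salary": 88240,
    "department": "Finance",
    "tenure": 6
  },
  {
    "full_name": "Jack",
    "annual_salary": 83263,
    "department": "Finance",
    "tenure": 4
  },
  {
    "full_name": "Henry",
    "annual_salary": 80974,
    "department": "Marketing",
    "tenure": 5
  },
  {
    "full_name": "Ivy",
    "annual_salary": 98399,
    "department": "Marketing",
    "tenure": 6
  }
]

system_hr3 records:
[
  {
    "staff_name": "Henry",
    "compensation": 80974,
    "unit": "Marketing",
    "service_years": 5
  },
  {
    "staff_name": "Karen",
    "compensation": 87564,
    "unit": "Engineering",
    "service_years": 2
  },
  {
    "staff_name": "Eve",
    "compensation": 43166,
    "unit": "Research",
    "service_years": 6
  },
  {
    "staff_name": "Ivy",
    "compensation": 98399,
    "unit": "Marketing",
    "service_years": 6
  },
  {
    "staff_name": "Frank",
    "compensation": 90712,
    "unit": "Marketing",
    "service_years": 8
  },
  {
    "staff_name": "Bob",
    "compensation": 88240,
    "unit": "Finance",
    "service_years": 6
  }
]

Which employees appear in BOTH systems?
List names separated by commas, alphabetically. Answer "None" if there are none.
Bob, Henry, Ivy

Schema mapping: "full_name" (system_hr1) = "staff_name" (system_hr3) = employee name

Names in system_hr1: ['Bob', 'Henry', 'Ivy', 'Jack']
Names in system_hr3: ['Bob', 'Eve', 'Frank', 'Henry', 'Ivy', 'Karen']

Intersection: ['Bob', 'Henry', 'Ivy']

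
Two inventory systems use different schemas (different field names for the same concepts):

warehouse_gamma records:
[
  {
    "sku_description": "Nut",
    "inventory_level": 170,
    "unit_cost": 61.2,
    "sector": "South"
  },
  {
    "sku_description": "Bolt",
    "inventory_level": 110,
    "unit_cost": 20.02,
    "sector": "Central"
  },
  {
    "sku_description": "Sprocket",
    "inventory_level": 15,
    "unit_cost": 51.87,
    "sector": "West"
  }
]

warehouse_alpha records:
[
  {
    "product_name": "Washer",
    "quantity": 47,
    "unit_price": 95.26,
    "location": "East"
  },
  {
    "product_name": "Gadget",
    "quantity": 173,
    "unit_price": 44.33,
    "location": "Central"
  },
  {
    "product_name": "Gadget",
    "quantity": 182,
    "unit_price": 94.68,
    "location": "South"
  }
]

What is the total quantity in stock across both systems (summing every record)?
697

To reconcile these schemas, identify the field holding the quantity in stock in each system:
1. In warehouse_gamma it is "inventory_level"
2. In warehouse_alpha it is "quantity"

From warehouse_gamma: 170 + 110 + 15 = 295
From warehouse_alpha: 47 + 173 + 182 = 402

Total: 295 + 402 = 697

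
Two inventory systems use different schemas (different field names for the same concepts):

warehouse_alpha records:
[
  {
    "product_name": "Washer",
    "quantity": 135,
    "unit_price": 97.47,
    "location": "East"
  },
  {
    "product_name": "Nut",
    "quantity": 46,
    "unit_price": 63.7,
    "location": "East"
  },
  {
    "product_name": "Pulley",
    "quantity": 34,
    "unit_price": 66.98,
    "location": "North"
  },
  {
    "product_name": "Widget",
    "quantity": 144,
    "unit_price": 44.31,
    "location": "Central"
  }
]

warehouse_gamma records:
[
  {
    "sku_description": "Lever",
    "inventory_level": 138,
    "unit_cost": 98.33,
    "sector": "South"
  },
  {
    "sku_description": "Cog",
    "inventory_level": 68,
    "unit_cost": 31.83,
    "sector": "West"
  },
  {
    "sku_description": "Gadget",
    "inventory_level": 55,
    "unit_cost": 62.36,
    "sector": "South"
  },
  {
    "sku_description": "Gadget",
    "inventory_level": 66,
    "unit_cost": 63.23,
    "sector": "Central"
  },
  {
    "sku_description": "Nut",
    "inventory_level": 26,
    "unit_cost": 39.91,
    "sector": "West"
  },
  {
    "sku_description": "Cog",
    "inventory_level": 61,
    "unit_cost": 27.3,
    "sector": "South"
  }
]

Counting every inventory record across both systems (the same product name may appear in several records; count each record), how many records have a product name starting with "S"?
0

Schema mapping: "product_name" (warehouse_alpha) = "sku_description" (warehouse_gamma) = product name

Records with product name starting with "S" in warehouse_alpha: 0
Records with product name starting with "S" in warehouse_gamma: 0

Total: 0 + 0 = 0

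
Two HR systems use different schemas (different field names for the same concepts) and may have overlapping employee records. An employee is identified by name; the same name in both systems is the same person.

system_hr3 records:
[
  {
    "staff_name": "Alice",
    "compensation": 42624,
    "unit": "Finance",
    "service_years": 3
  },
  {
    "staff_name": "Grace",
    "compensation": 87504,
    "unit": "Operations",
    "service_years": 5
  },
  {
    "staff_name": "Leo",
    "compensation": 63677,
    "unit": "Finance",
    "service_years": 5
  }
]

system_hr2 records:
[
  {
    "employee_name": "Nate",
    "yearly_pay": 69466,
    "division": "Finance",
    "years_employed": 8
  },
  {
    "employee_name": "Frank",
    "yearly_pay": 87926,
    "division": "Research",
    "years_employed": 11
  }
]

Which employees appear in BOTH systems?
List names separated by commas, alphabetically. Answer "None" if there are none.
None

Schema mapping: "staff_name" (system_hr3) = "employee_name" (system_hr2) = employee name

Names in system_hr3: ['Alice', 'Grace', 'Leo']
Names in system_hr2: ['Frank', 'Nate']

Intersection: None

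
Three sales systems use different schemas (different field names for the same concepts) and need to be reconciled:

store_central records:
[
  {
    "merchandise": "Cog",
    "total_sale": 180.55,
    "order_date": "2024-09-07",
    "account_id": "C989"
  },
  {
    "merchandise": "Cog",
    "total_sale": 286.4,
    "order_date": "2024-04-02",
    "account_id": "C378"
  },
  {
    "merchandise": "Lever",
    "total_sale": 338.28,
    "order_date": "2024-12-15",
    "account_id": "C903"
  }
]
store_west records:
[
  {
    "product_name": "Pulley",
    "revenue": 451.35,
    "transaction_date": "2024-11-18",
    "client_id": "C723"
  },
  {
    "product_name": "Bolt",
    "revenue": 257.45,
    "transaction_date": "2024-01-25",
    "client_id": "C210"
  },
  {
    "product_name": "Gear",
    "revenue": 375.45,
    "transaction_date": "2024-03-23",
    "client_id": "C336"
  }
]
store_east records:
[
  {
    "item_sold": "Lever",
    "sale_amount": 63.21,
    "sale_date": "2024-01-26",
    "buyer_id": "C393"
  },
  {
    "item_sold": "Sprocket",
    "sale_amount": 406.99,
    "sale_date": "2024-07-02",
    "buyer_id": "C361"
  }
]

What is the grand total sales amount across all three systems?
2359.68

Schema reconciliation - all amount fields map to sale amount:

store_central (total_sale): 805.23
store_west (revenue): 1084.25
store_east (sale_amount): 470.2

Grand total: 2359.68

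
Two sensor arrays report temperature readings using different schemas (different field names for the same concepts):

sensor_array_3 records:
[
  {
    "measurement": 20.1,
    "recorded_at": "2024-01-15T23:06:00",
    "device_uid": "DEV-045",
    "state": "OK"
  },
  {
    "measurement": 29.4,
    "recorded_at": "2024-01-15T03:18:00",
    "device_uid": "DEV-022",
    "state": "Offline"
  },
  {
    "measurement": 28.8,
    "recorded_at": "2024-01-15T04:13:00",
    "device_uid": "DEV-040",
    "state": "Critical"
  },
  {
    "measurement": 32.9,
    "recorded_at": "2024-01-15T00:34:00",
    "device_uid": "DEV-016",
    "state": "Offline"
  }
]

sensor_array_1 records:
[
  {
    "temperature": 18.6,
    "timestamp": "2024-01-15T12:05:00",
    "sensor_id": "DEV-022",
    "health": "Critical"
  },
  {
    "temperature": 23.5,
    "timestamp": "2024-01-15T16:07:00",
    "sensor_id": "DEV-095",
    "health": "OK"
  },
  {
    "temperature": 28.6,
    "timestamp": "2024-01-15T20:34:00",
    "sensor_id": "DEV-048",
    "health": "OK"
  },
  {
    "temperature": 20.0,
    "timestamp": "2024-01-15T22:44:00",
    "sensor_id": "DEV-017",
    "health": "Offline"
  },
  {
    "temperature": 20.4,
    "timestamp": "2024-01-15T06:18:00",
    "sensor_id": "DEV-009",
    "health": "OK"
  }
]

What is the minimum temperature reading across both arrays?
18.6

Schema mapping: "measurement" (sensor_array_3) = "temperature" (sensor_array_1) = temperature reading

Minimum in sensor_array_3: 20.1
Minimum in sensor_array_1: 18.6

Overall minimum: min(20.1, 18.6) = 18.6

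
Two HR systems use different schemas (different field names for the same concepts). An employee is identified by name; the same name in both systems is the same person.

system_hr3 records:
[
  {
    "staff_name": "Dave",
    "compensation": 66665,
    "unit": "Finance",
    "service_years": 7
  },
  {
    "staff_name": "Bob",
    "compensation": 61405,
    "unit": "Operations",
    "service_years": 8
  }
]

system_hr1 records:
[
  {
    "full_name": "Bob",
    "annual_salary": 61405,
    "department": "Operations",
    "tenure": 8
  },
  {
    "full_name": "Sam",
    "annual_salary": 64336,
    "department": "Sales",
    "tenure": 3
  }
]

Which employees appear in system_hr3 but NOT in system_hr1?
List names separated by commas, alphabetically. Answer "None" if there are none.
Dave

Schema mapping: "staff_name" (system_hr3) = "full_name" (system_hr1) = employee name

Names in system_hr3: ['Bob', 'Dave']
Names in system_hr1: ['Bob', 'Sam']

In system_hr3 but not system_hr1: ['Dave']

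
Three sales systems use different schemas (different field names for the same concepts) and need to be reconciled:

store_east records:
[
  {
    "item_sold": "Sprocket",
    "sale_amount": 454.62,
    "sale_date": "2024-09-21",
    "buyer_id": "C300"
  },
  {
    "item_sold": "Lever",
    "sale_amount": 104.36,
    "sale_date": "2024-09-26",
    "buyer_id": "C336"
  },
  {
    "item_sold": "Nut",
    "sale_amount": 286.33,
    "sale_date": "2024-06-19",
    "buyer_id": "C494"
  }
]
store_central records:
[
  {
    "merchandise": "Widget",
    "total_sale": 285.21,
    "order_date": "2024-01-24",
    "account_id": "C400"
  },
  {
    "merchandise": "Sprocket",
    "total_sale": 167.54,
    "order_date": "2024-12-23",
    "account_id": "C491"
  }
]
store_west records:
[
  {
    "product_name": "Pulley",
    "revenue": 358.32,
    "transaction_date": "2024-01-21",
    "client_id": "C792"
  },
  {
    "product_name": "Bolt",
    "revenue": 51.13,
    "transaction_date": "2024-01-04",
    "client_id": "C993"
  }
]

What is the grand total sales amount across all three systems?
1707.51

Schema reconciliation - all amount fields map to sale amount:

store_east (sale_amount): 845.31
store_central (total_sale): 452.75
store_west (revenue): 409.45

Grand total: 1707.51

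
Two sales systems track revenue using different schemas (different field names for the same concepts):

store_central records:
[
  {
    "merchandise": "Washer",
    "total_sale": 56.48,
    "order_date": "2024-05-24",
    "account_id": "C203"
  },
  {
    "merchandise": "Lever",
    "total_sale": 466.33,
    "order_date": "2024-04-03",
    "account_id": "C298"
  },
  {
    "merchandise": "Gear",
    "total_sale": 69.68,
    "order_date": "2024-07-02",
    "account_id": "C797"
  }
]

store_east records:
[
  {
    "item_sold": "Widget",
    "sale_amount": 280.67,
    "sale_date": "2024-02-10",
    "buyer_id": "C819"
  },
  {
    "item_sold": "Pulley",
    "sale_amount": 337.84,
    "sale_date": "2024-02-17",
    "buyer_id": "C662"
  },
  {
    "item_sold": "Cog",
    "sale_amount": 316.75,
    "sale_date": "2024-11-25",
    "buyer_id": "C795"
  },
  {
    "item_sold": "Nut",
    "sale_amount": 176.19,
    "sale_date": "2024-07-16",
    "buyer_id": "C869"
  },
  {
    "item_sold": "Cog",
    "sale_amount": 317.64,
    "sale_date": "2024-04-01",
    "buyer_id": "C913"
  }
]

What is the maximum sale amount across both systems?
466.33

Reconcile: "total_sale" (store_central) = "sale_amount" (store_east) = sale amount

Maximum in store_central: 466.33
Maximum in store_east: 337.84

Overall maximum: max(466.33, 337.84) = 466.33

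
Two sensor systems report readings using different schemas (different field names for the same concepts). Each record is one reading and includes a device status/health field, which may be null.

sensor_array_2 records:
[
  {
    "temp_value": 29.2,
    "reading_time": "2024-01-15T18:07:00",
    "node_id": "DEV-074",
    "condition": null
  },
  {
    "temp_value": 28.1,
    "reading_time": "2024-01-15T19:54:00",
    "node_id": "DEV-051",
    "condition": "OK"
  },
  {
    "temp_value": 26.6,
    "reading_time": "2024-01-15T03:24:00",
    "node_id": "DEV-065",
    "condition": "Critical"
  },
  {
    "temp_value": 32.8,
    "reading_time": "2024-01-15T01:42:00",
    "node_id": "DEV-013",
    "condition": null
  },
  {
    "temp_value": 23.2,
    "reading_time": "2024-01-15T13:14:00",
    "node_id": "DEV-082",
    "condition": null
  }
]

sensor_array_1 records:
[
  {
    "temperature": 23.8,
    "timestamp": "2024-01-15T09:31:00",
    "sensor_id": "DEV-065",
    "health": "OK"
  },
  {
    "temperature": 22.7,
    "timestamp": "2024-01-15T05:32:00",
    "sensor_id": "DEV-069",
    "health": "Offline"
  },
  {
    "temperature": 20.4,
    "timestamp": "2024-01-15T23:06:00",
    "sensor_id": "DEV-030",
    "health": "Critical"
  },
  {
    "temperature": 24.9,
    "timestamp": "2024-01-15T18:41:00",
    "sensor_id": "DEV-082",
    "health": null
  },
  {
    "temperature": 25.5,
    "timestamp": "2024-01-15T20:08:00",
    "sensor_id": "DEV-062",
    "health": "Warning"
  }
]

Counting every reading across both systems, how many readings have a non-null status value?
6

Schema mapping: "condition" (sensor_array_2) = "health" (sensor_array_1) = status

Non-null in sensor_array_2: 2
Non-null in sensor_array_1: 4

Total non-null: 2 + 4 = 6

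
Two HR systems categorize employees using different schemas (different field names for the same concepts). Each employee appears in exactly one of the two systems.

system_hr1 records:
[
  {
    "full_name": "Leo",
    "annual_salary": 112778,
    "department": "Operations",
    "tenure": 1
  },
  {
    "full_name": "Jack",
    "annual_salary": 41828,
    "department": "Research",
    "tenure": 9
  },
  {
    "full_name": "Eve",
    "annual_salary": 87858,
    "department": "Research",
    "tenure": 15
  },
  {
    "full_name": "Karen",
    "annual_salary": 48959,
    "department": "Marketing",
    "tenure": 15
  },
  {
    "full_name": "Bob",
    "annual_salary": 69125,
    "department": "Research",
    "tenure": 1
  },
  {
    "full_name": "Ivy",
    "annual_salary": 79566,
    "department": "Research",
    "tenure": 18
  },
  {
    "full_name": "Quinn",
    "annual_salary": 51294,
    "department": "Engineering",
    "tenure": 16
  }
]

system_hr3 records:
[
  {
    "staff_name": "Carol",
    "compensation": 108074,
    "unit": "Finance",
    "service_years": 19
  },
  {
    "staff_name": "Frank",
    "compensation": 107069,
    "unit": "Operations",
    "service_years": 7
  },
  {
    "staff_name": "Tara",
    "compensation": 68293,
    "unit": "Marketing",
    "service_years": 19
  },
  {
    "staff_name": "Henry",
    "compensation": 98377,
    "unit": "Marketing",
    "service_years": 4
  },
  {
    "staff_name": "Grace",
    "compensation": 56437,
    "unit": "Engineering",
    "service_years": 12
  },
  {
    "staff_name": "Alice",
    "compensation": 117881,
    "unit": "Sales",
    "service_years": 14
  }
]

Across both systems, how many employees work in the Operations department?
2

Schema mapping: "department" (system_hr1) = "unit" (system_hr3) = department

Operations employees in system_hr1: 1
Operations employees in system_hr3: 1

Total in Operations: 1 + 1 = 2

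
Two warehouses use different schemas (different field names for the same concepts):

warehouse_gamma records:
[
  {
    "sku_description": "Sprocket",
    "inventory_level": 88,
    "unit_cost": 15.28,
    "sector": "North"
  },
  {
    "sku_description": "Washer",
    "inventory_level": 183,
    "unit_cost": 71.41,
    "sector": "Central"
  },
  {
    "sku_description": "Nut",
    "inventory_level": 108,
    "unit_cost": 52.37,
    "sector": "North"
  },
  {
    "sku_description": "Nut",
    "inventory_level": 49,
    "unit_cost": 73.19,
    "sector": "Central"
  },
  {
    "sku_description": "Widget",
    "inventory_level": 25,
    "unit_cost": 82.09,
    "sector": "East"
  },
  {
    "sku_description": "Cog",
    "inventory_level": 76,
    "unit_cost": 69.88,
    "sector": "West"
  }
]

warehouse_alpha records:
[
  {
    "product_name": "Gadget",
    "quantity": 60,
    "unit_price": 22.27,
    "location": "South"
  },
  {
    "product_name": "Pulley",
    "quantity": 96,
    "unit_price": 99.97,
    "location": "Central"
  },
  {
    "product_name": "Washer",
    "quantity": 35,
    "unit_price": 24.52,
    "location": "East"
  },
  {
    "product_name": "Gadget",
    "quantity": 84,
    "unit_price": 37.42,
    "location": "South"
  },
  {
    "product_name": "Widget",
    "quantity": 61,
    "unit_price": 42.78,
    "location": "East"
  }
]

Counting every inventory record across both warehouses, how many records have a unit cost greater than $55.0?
5

Schema mapping: "unit_cost" (warehouse_gamma) = "unit_price" (warehouse_alpha) = unit cost

Records > $55.0 in warehouse_gamma: 4
Records > $55.0 in warehouse_alpha: 1

Total count: 4 + 1 = 5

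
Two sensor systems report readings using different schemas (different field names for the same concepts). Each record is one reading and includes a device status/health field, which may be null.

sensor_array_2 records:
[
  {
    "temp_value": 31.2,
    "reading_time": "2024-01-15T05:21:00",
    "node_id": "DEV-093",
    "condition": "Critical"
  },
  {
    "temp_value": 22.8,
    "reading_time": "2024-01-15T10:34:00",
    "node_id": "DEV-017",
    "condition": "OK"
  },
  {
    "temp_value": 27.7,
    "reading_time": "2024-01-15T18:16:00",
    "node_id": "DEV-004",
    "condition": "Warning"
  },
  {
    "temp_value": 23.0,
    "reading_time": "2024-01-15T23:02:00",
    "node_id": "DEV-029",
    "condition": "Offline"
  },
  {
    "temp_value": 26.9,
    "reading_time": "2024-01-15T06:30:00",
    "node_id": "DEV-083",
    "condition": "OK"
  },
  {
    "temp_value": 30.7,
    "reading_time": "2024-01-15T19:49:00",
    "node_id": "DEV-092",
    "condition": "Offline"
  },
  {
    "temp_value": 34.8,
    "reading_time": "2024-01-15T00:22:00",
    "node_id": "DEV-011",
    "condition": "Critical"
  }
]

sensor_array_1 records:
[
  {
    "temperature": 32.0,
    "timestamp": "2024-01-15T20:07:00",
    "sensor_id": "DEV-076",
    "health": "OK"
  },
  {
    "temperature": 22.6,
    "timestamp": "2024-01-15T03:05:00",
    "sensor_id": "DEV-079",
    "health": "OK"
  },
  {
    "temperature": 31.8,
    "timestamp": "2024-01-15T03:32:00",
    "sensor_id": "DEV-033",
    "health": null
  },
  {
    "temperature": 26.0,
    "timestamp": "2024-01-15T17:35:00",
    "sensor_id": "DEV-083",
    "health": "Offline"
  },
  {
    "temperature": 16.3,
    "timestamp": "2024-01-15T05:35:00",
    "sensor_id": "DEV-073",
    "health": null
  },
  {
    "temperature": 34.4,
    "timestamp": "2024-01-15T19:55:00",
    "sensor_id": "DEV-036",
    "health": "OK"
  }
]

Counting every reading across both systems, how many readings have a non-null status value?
11

Schema mapping: "condition" (sensor_array_2) = "health" (sensor_array_1) = status

Non-null in sensor_array_2: 7
Non-null in sensor_array_1: 4

Total non-null: 7 + 4 = 11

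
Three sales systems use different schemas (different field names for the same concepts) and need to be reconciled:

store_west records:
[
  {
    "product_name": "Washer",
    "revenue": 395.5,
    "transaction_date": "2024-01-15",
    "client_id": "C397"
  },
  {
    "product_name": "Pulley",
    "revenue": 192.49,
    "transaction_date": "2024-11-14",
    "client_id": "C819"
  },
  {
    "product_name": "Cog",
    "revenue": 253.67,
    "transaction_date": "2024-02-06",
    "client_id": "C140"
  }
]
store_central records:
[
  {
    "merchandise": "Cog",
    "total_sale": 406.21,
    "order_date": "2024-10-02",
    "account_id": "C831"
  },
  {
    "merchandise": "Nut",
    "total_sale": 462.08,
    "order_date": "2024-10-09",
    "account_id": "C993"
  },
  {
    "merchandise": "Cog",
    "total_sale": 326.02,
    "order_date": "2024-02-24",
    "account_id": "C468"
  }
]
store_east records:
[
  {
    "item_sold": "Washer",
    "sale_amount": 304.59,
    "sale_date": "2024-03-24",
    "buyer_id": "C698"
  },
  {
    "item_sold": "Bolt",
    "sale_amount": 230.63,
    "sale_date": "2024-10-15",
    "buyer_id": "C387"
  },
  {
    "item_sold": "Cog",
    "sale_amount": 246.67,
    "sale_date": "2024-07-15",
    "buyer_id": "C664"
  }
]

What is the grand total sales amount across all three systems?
2817.86

Schema reconciliation - all amount fields map to sale amount:

store_west (revenue): 841.66
store_central (total_sale): 1194.31
store_east (sale_amount): 781.89

Grand total: 2817.86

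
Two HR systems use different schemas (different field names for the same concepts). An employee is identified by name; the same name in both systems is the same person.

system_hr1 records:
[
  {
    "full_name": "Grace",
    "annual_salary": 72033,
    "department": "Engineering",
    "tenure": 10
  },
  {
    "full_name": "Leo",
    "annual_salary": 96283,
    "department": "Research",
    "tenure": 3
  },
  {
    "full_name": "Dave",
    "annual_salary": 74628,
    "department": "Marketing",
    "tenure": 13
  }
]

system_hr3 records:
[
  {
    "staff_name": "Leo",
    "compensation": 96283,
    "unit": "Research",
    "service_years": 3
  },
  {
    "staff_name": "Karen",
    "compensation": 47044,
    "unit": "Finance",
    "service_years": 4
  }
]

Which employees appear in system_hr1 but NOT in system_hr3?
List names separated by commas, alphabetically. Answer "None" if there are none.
Dave, Grace

Schema mapping: "full_name" (system_hr1) = "staff_name" (system_hr3) = employee name

Names in system_hr1: ['Dave', 'Grace', 'Leo']
Names in system_hr3: ['Karen', 'Leo']

In system_hr1 but not system_hr3: ['Dave', 'Grace']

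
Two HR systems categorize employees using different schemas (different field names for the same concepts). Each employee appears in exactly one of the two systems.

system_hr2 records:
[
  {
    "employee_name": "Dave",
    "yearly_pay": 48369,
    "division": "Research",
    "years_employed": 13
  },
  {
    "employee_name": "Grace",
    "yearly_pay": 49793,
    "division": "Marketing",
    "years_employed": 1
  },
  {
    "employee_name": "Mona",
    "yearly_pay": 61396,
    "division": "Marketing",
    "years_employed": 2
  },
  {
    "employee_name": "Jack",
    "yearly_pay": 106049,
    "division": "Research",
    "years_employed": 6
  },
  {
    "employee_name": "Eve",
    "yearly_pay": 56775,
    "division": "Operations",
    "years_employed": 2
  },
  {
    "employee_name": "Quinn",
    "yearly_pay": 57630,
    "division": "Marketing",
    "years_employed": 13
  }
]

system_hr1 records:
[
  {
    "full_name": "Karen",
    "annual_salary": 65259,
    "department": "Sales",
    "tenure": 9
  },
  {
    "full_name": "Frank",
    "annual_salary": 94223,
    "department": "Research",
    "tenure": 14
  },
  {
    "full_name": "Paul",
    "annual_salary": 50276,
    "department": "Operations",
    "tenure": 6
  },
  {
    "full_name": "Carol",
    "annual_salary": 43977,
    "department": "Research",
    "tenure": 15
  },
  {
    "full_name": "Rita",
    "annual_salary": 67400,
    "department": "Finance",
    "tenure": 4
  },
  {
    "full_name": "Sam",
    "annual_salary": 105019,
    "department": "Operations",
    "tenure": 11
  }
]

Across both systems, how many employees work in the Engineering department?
0

Schema mapping: "division" (system_hr2) = "department" (system_hr1) = department

Engineering employees in system_hr2: 0
Engineering employees in system_hr1: 0

Total in Engineering: 0 + 0 = 0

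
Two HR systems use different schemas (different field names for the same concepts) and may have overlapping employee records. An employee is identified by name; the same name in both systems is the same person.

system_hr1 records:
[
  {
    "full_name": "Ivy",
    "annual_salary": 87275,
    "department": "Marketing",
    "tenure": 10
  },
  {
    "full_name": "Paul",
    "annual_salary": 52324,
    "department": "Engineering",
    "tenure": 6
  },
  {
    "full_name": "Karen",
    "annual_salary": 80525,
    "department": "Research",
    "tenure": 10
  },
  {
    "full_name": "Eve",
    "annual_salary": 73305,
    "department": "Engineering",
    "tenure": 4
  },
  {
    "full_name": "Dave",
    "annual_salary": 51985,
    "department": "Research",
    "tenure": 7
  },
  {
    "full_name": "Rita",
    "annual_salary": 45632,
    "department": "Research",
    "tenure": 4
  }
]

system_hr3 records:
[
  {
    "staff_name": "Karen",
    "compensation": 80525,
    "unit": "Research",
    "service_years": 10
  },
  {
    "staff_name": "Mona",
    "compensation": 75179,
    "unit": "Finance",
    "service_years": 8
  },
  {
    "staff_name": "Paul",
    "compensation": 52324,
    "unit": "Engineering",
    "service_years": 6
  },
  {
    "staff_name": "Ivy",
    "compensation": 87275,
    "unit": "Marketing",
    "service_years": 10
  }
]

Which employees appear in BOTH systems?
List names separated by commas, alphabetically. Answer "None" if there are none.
Ivy, Karen, Paul

Schema mapping: "full_name" (system_hr1) = "staff_name" (system_hr3) = employee name

Names in system_hr1: ['Dave', 'Eve', 'Ivy', 'Karen', 'Paul', 'Rita']
Names in system_hr3: ['Ivy', 'Karen', 'Mona', 'Paul']

Intersection: ['Ivy', 'Karen', 'Paul']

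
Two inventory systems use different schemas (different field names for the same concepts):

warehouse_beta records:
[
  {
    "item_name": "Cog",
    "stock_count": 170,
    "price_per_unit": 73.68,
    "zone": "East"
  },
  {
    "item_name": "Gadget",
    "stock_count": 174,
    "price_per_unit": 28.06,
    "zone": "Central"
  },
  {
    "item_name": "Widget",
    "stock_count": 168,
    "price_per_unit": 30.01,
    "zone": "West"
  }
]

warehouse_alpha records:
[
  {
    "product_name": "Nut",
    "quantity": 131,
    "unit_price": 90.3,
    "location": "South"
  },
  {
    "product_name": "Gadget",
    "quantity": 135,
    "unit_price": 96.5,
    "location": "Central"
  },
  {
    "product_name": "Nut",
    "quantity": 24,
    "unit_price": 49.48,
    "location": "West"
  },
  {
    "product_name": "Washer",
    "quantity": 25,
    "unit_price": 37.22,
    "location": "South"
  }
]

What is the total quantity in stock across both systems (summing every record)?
827

To reconcile these schemas, identify the field holding the quantity in stock in each system:
1. In warehouse_beta it is "stock_count"
2. In warehouse_alpha it is "quantity"

From warehouse_beta: 170 + 174 + 168 = 512
From warehouse_alpha: 131 + 135 + 24 + 25 = 315

Total: 512 + 315 = 827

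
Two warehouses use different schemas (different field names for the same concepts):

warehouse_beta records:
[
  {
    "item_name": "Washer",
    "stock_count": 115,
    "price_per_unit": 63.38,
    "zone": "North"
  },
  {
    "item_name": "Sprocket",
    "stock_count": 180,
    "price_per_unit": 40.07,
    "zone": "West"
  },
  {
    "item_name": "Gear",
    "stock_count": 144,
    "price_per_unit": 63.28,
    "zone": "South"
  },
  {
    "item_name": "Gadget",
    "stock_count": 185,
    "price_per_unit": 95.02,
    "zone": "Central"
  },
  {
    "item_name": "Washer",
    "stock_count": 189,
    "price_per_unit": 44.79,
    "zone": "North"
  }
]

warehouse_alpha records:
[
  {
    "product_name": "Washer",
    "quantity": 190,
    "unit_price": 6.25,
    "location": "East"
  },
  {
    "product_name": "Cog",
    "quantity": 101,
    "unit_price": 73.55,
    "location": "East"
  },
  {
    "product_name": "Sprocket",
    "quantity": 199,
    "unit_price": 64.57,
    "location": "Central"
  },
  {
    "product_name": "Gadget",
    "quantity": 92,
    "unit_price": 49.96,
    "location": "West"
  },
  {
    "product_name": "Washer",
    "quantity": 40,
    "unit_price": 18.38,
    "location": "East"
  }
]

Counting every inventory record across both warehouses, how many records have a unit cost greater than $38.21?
8

Schema mapping: "price_per_unit" (warehouse_beta) = "unit_price" (warehouse_alpha) = unit cost

Records > $38.21 in warehouse_beta: 5
Records > $38.21 in warehouse_alpha: 3

Total count: 5 + 3 = 8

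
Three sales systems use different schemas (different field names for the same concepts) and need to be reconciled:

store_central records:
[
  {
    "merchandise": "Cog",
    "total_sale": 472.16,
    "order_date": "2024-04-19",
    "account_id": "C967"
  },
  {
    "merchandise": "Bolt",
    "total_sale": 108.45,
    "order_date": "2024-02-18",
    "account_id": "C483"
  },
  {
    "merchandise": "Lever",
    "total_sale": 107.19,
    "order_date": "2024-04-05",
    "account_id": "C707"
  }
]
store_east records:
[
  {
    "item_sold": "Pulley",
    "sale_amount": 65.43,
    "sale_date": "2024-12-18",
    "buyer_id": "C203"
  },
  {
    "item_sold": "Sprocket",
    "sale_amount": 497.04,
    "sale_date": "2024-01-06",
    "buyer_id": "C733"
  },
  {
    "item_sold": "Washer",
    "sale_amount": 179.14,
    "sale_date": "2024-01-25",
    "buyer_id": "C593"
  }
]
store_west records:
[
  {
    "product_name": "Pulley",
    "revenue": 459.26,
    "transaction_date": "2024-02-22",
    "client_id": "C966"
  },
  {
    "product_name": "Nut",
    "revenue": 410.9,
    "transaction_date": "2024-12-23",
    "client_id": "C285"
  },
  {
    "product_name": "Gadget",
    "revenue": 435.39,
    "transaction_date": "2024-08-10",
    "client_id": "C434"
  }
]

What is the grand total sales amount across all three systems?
2734.96

Schema reconciliation - all amount fields map to sale amount:

store_central (total_sale): 687.8
store_east (sale_amount): 741.61
store_west (revenue): 1305.55

Grand total: 2734.96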